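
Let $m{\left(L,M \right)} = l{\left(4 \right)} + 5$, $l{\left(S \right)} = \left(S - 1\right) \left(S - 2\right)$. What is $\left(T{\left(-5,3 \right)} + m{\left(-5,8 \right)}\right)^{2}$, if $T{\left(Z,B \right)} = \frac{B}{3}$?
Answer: $144$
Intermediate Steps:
$T{\left(Z,B \right)} = \frac{B}{3}$ ($T{\left(Z,B \right)} = B \frac{1}{3} = \frac{B}{3}$)
$l{\left(S \right)} = \left(-1 + S\right) \left(-2 + S\right)$
$m{\left(L,M \right)} = 11$ ($m{\left(L,M \right)} = \left(2 + 4^{2} - 12\right) + 5 = \left(2 + 16 - 12\right) + 5 = 6 + 5 = 11$)
$\left(T{\left(-5,3 \right)} + m{\left(-5,8 \right)}\right)^{2} = \left(\frac{1}{3} \cdot 3 + 11\right)^{2} = \left(1 + 11\right)^{2} = 12^{2} = 144$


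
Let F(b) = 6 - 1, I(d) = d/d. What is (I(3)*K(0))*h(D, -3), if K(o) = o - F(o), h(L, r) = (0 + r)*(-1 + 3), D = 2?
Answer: 30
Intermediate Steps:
I(d) = 1
F(b) = 5
h(L, r) = 2*r (h(L, r) = r*2 = 2*r)
K(o) = -5 + o (K(o) = o - 1*5 = o - 5 = -5 + o)
(I(3)*K(0))*h(D, -3) = (1*(-5 + 0))*(2*(-3)) = (1*(-5))*(-6) = -5*(-6) = 30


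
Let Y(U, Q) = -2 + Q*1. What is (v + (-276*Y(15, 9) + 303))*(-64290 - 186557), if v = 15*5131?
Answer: -18897809592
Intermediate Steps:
v = 76965
Y(U, Q) = -2 + Q
(v + (-276*Y(15, 9) + 303))*(-64290 - 186557) = (76965 + (-276*(-2 + 9) + 303))*(-64290 - 186557) = (76965 + (-276*7 + 303))*(-250847) = (76965 + (-1932 + 303))*(-250847) = (76965 - 1629)*(-250847) = 75336*(-250847) = -18897809592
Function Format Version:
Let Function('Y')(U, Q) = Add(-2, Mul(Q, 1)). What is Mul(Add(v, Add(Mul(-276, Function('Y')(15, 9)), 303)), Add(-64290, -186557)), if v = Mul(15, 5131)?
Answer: -18897809592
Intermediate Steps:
v = 76965
Function('Y')(U, Q) = Add(-2, Q)
Mul(Add(v, Add(Mul(-276, Function('Y')(15, 9)), 303)), Add(-64290, -186557)) = Mul(Add(76965, Add(Mul(-276, Add(-2, 9)), 303)), Add(-64290, -186557)) = Mul(Add(76965, Add(Mul(-276, 7), 303)), -250847) = Mul(Add(76965, Add(-1932, 303)), -250847) = Mul(Add(76965, -1629), -250847) = Mul(75336, -250847) = -18897809592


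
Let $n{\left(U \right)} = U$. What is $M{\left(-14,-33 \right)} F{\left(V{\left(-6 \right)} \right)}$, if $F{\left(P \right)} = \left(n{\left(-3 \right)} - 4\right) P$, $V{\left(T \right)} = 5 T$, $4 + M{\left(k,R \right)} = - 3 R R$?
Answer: $-686910$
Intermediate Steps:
$M{\left(k,R \right)} = -4 - 3 R^{2}$ ($M{\left(k,R \right)} = -4 + - 3 R R = -4 - 3 R^{2}$)
$F{\left(P \right)} = - 7 P$ ($F{\left(P \right)} = \left(-3 - 4\right) P = - 7 P$)
$M{\left(-14,-33 \right)} F{\left(V{\left(-6 \right)} \right)} = \left(-4 - 3 \left(-33\right)^{2}\right) \left(- 7 \cdot 5 \left(-6\right)\right) = \left(-4 - 3267\right) \left(\left(-7\right) \left(-30\right)\right) = \left(-4 - 3267\right) 210 = \left(-3271\right) 210 = -686910$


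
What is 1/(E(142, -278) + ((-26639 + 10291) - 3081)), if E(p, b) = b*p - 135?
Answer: -1/59040 ≈ -1.6938e-5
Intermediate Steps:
E(p, b) = -135 + b*p
1/(E(142, -278) + ((-26639 + 10291) - 3081)) = 1/((-135 - 278*142) + ((-26639 + 10291) - 3081)) = 1/((-135 - 39476) + (-16348 - 3081)) = 1/(-39611 - 19429) = 1/(-59040) = -1/59040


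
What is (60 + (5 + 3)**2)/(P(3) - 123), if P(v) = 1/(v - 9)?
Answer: -744/739 ≈ -1.0068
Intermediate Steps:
P(v) = 1/(-9 + v)
(60 + (5 + 3)**2)/(P(3) - 123) = (60 + (5 + 3)**2)/(1/(-9 + 3) - 123) = (60 + 8**2)/(1/(-6) - 123) = (60 + 64)/(-1/6 - 123) = 124/(-739/6) = 124*(-6/739) = -744/739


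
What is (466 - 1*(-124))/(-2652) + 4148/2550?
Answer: 46549/33150 ≈ 1.4042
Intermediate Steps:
(466 - 1*(-124))/(-2652) + 4148/2550 = (466 + 124)*(-1/2652) + 4148*(1/2550) = 590*(-1/2652) + 122/75 = -295/1326 + 122/75 = 46549/33150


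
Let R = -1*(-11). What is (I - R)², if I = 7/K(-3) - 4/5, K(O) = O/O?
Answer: 576/25 ≈ 23.040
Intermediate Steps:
K(O) = 1
R = 11
I = 31/5 (I = 7/1 - 4/5 = 7*1 - 4*⅕ = 7 - ⅘ = 31/5 ≈ 6.2000)
(I - R)² = (31/5 - 1*11)² = (31/5 - 11)² = (-24/5)² = 576/25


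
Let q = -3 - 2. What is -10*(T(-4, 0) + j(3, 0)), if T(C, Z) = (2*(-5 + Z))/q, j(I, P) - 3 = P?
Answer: -50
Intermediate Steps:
j(I, P) = 3 + P
q = -5
T(C, Z) = 2 - 2*Z/5 (T(C, Z) = (2*(-5 + Z))/(-5) = (-10 + 2*Z)*(-⅕) = 2 - 2*Z/5)
-10*(T(-4, 0) + j(3, 0)) = -10*((2 - ⅖*0) + (3 + 0)) = -10*((2 + 0) + 3) = -10*(2 + 3) = -10*5 = -50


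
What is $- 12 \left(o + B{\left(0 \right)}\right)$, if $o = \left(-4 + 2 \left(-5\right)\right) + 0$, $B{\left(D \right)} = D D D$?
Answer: $168$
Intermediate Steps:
$B{\left(D \right)} = D^{3}$ ($B{\left(D \right)} = D^{2} D = D^{3}$)
$o = -14$ ($o = \left(-4 - 10\right) + 0 = -14 + 0 = -14$)
$- 12 \left(o + B{\left(0 \right)}\right) = - 12 \left(-14 + 0^{3}\right) = - 12 \left(-14 + 0\right) = \left(-12\right) \left(-14\right) = 168$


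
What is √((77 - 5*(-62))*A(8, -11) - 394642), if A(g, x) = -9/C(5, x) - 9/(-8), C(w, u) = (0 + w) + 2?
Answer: I*√309448090/28 ≈ 628.25*I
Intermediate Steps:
C(w, u) = 2 + w (C(w, u) = w + 2 = 2 + w)
A(g, x) = -9/56 (A(g, x) = -9/(2 + 5) - 9/(-8) = -9/7 - 9*(-⅛) = -9*⅐ + 9/8 = -9/7 + 9/8 = -9/56)
√((77 - 5*(-62))*A(8, -11) - 394642) = √((77 - 5*(-62))*(-9/56) - 394642) = √((77 + 310)*(-9/56) - 394642) = √(387*(-9/56) - 394642) = √(-3483/56 - 394642) = √(-22103435/56) = I*√309448090/28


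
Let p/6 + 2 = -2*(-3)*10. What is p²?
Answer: 121104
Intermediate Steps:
p = 348 (p = -12 + 6*(-2*(-3)*10) = -12 + 6*(6*10) = -12 + 6*60 = -12 + 360 = 348)
p² = 348² = 121104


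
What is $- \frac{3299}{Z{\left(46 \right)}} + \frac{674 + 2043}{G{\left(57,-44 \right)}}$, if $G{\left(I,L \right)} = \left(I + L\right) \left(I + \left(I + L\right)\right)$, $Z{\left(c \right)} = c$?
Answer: $- \frac{55329}{805} \approx -68.732$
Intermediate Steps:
$G{\left(I,L \right)} = \left(I + L\right) \left(L + 2 I\right)$
$- \frac{3299}{Z{\left(46 \right)}} + \frac{674 + 2043}{G{\left(57,-44 \right)}} = - \frac{3299}{46} + \frac{674 + 2043}{\left(-44\right)^{2} + 2 \cdot 57^{2} + 3 \cdot 57 \left(-44\right)} = \left(-3299\right) \frac{1}{46} + \frac{2717}{1936 + 2 \cdot 3249 - 7524} = - \frac{3299}{46} + \frac{2717}{1936 + 6498 - 7524} = - \frac{3299}{46} + \frac{2717}{910} = - \frac{3299}{46} + 2717 \cdot \frac{1}{910} = - \frac{3299}{46} + \frac{209}{70} = - \frac{55329}{805}$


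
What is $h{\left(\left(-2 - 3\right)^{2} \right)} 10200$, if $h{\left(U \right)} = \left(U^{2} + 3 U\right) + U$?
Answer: $7395000$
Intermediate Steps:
$h{\left(U \right)} = U^{2} + 4 U$
$h{\left(\left(-2 - 3\right)^{2} \right)} 10200 = \left(-2 - 3\right)^{2} \left(4 + \left(-2 - 3\right)^{2}\right) 10200 = \left(-5\right)^{2} \left(4 + \left(-5\right)^{2}\right) 10200 = 25 \left(4 + 25\right) 10200 = 25 \cdot 29 \cdot 10200 = 725 \cdot 10200 = 7395000$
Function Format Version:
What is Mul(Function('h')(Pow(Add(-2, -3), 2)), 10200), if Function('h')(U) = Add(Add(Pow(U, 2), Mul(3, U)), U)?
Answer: 7395000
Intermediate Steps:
Function('h')(U) = Add(Pow(U, 2), Mul(4, U))
Mul(Function('h')(Pow(Add(-2, -3), 2)), 10200) = Mul(Mul(Pow(Add(-2, -3), 2), Add(4, Pow(Add(-2, -3), 2))), 10200) = Mul(Mul(Pow(-5, 2), Add(4, Pow(-5, 2))), 10200) = Mul(Mul(25, Add(4, 25)), 10200) = Mul(Mul(25, 29), 10200) = Mul(725, 10200) = 7395000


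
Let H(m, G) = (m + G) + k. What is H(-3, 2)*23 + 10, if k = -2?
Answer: -59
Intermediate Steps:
H(m, G) = -2 + G + m (H(m, G) = (m + G) - 2 = (G + m) - 2 = -2 + G + m)
H(-3, 2)*23 + 10 = (-2 + 2 - 3)*23 + 10 = -3*23 + 10 = -69 + 10 = -59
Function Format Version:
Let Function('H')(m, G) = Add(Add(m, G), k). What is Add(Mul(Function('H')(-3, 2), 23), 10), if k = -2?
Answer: -59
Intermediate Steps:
Function('H')(m, G) = Add(-2, G, m) (Function('H')(m, G) = Add(Add(m, G), -2) = Add(Add(G, m), -2) = Add(-2, G, m))
Add(Mul(Function('H')(-3, 2), 23), 10) = Add(Mul(Add(-2, 2, -3), 23), 10) = Add(Mul(-3, 23), 10) = Add(-69, 10) = -59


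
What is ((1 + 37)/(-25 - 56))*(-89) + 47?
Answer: 7189/81 ≈ 88.753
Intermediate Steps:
((1 + 37)/(-25 - 56))*(-89) + 47 = (38/(-81))*(-89) + 47 = (38*(-1/81))*(-89) + 47 = -38/81*(-89) + 47 = 3382/81 + 47 = 7189/81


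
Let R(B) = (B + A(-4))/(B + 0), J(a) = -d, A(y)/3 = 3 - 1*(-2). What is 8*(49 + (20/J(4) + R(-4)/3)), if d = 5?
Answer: 1058/3 ≈ 352.67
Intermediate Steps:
A(y) = 15 (A(y) = 3*(3 - 1*(-2)) = 3*(3 + 2) = 3*5 = 15)
J(a) = -5 (J(a) = -1*5 = -5)
R(B) = (15 + B)/B (R(B) = (B + 15)/(B + 0) = (15 + B)/B)
8*(49 + (20/J(4) + R(-4)/3)) = 8*(49 + (20/(-5) + ((15 - 4)/(-4))/3)) = 8*(49 + (20*(-1/5) - 1/4*11*(1/3))) = 8*(49 + (-4 - 11/4*1/3)) = 8*(49 + (-4 - 11/12)) = 8*(49 - 59/12) = 8*(529/12) = 1058/3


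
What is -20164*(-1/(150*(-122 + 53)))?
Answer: -10082/5175 ≈ -1.9482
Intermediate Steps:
-20164*(-1/(150*(-122 + 53))) = -20164/((-69*(-150))) = -20164/10350 = -20164*1/10350 = -10082/5175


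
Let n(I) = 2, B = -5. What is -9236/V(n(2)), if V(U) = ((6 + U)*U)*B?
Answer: 2309/20 ≈ 115.45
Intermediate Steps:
V(U) = -5*U*(6 + U) (V(U) = ((6 + U)*U)*(-5) = (U*(6 + U))*(-5) = -5*U*(6 + U))
-9236/V(n(2)) = -9236*(-1/(10*(6 + 2))) = -9236/((-5*2*8)) = -9236/(-80) = -9236*(-1/80) = 2309/20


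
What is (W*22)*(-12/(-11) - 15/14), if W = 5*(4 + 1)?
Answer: 75/7 ≈ 10.714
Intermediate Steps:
W = 25 (W = 5*5 = 25)
(W*22)*(-12/(-11) - 15/14) = (25*22)*(-12/(-11) - 15/14) = 550*(-12*(-1/11) - 15*1/14) = 550*(12/11 - 15/14) = 550*(3/154) = 75/7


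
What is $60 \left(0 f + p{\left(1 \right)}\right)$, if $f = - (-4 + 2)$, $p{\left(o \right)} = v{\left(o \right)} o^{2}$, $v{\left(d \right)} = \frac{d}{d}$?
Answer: $60$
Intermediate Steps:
$v{\left(d \right)} = 1$
$p{\left(o \right)} = o^{2}$ ($p{\left(o \right)} = 1 o^{2} = o^{2}$)
$f = 2$ ($f = \left(-1\right) \left(-2\right) = 2$)
$60 \left(0 f + p{\left(1 \right)}\right) = 60 \left(0 \cdot 2 + 1^{2}\right) = 60 \left(0 + 1\right) = 60 \cdot 1 = 60$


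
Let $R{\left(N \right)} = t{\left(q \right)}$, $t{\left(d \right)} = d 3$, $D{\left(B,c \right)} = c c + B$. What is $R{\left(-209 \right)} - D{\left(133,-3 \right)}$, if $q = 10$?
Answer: $-112$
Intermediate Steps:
$D{\left(B,c \right)} = B + c^{2}$ ($D{\left(B,c \right)} = c^{2} + B = B + c^{2}$)
$t{\left(d \right)} = 3 d$
$R{\left(N \right)} = 30$ ($R{\left(N \right)} = 3 \cdot 10 = 30$)
$R{\left(-209 \right)} - D{\left(133,-3 \right)} = 30 - \left(133 + \left(-3\right)^{2}\right) = 30 - \left(133 + 9\right) = 30 - 142 = -112$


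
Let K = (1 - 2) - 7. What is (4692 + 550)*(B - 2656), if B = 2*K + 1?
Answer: -14001382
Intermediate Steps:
K = -8 (K = -1 - 7 = -8)
B = -15 (B = 2*(-8) + 1 = -16 + 1 = -15)
(4692 + 550)*(B - 2656) = (4692 + 550)*(-15 - 2656) = 5242*(-2671) = -14001382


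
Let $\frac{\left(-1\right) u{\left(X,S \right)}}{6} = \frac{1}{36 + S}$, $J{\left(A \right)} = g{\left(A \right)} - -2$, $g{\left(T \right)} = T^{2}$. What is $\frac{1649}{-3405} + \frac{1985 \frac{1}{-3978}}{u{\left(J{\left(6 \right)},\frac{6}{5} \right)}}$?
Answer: $\frac{11781871}{4515030} \approx 2.6095$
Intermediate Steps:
$J{\left(A \right)} = 2 + A^{2}$ ($J{\left(A \right)} = A^{2} - -2 = A^{2} + 2 = 2 + A^{2}$)
$u{\left(X,S \right)} = - \frac{6}{36 + S}$
$\frac{1649}{-3405} + \frac{1985 \frac{1}{-3978}}{u{\left(J{\left(6 \right)},\frac{6}{5} \right)}} = \frac{1649}{-3405} + \frac{1985 \frac{1}{-3978}}{\left(-6\right) \frac{1}{36 + \frac{6}{5}}} = 1649 \left(- \frac{1}{3405}\right) + \frac{1985 \left(- \frac{1}{3978}\right)}{\left(-6\right) \frac{1}{36 + 6 \cdot \frac{1}{5}}} = - \frac{1649}{3405} - \frac{1985}{3978 \left(- \frac{6}{36 + \frac{6}{5}}\right)} = - \frac{1649}{3405} - \frac{1985}{3978 \left(- \frac{6}{\frac{186}{5}}\right)} = - \frac{1649}{3405} - \frac{1985}{3978 \left(\left(-6\right) \frac{5}{186}\right)} = - \frac{1649}{3405} - \frac{1985}{3978 \left(- \frac{5}{31}\right)} = - \frac{1649}{3405} - - \frac{12307}{3978} = - \frac{1649}{3405} + \frac{12307}{3978} = \frac{11781871}{4515030}$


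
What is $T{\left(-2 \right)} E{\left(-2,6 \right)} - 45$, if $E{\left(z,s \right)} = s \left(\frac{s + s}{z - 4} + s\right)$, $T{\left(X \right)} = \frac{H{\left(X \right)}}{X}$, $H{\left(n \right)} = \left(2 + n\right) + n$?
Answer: $-21$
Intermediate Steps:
$H{\left(n \right)} = 2 + 2 n$
$T{\left(X \right)} = \frac{2 + 2 X}{X}$
$E{\left(z,s \right)} = s \left(s + \frac{2 s}{-4 + z}\right)$ ($E{\left(z,s \right)} = s \left(\frac{2 s}{-4 + z} + s\right) = s \left(s + \frac{2 s}{-4 + z}\right)$)
$T{\left(-2 \right)} E{\left(-2,6 \right)} - 45 = \left(2 + \frac{2}{-2}\right) \frac{6^{2} \left(-2 - 2\right)}{-4 - 2} - 45 = \left(2 + 2 \left(- \frac{1}{2}\right)\right) 36 \frac{1}{-6} \left(-4\right) - 45 = \left(2 - 1\right) 36 \left(- \frac{1}{6}\right) \left(-4\right) - 45 = 1 \cdot 24 - 45 = 24 - 45 = -21$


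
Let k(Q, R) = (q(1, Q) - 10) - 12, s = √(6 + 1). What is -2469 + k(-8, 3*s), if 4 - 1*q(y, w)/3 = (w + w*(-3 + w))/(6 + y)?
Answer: -17593/7 ≈ -2513.3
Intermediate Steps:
s = √7 ≈ 2.6458
q(y, w) = 12 - 3*(w + w*(-3 + w))/(6 + y)
k(Q, R) = -10 - 3*Q²/7 + 6*Q/7 (k(Q, R) = (3*(24 - Q² + 2*Q + 4*1)/(6 + 1) - 10) - 12 = (3*(24 - Q² + 2*Q + 4)/7 - 10) - 12 = (3*(⅐)*(28 - Q² + 2*Q) - 10) - 12 = ((12 - 3*Q²/7 + 6*Q/7) - 10) - 12 = (2 - 3*Q²/7 + 6*Q/7) - 12 = -10 - 3*Q²/7 + 6*Q/7)
-2469 + k(-8, 3*s) = -2469 + (-10 - 3/7*(-8)² + (6/7)*(-8)) = -2469 + (-10 - 3/7*64 - 48/7) = -2469 + (-10 - 192/7 - 48/7) = -2469 - 310/7 = -17593/7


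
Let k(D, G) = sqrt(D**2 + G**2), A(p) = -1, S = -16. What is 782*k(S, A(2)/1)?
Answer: 782*sqrt(257) ≈ 12536.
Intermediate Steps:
782*k(S, A(2)/1) = 782*sqrt((-16)**2 + (-1/1)**2) = 782*sqrt(256 + (-1*1)**2) = 782*sqrt(256 + (-1)**2) = 782*sqrt(256 + 1) = 782*sqrt(257)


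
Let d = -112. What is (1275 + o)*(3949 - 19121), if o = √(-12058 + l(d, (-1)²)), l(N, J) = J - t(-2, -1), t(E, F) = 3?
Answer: -19344300 - 91032*I*√335 ≈ -1.9344e+7 - 1.6662e+6*I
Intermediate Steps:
l(N, J) = -3 + J (l(N, J) = J - 1*3 = J - 3 = -3 + J)
o = 6*I*√335 (o = √(-12058 + (-3 + (-1)²)) = √(-12058 + (-3 + 1)) = √(-12058 - 2) = √(-12060) = 6*I*√335 ≈ 109.82*I)
(1275 + o)*(3949 - 19121) = (1275 + 6*I*√335)*(3949 - 19121) = (1275 + 6*I*√335)*(-15172) = -19344300 - 91032*I*√335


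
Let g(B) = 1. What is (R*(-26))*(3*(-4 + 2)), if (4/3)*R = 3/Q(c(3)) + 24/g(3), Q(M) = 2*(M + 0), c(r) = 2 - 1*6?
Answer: 22113/8 ≈ 2764.1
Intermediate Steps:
c(r) = -4 (c(r) = 2 - 6 = -4)
Q(M) = 2*M
R = 567/32 (R = 3*(3/((2*(-4))) + 24/1)/4 = 3*(3/(-8) + 24*1)/4 = 3*(3*(-⅛) + 24)/4 = 3*(-3/8 + 24)/4 = (¾)*(189/8) = 567/32 ≈ 17.719)
(R*(-26))*(3*(-4 + 2)) = ((567/32)*(-26))*(3*(-4 + 2)) = -22113*(-2)/16 = -7371/16*(-6) = 22113/8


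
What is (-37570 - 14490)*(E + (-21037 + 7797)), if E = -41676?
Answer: 2858926960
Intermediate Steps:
(-37570 - 14490)*(E + (-21037 + 7797)) = (-37570 - 14490)*(-41676 + (-21037 + 7797)) = -52060*(-41676 - 13240) = -52060*(-54916) = 2858926960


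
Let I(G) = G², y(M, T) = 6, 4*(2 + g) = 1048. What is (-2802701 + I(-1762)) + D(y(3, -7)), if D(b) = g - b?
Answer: 302197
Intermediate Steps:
g = 260 (g = -2 + (¼)*1048 = -2 + 262 = 260)
D(b) = 260 - b
(-2802701 + I(-1762)) + D(y(3, -7)) = (-2802701 + (-1762)²) + (260 - 1*6) = (-2802701 + 3104644) + (260 - 6) = 301943 + 254 = 302197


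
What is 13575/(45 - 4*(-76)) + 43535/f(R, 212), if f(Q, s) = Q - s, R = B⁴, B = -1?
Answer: -12329390/73639 ≈ -167.43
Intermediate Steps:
R = 1 (R = (-1)⁴ = 1)
13575/(45 - 4*(-76)) + 43535/f(R, 212) = 13575/(45 - 4*(-76)) + 43535/(1 - 1*212) = 13575/(45 + 304) + 43535/(1 - 212) = 13575/349 + 43535/(-211) = 13575*(1/349) + 43535*(-1/211) = 13575/349 - 43535/211 = -12329390/73639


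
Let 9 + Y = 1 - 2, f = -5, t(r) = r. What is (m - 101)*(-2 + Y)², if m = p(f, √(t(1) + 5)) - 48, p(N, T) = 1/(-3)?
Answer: -21504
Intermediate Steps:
Y = -10 (Y = -9 + (1 - 2) = -9 - 1 = -10)
p(N, T) = -⅓
m = -145/3 (m = -⅓ - 48 = -145/3 ≈ -48.333)
(m - 101)*(-2 + Y)² = (-145/3 - 101)*(-2 - 10)² = -448/3*(-12)² = -448/3*144 = -21504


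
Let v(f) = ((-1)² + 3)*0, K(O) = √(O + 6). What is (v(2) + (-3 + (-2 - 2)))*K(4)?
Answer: -7*√10 ≈ -22.136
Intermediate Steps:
K(O) = √(6 + O)
v(f) = 0 (v(f) = (1 + 3)*0 = 4*0 = 0)
(v(2) + (-3 + (-2 - 2)))*K(4) = (0 + (-3 + (-2 - 2)))*√(6 + 4) = (0 + (-3 - 4))*√10 = (0 - 7)*√10 = -7*√10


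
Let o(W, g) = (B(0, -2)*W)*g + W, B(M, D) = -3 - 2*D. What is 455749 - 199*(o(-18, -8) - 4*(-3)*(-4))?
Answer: 440227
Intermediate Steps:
o(W, g) = W + W*g (o(W, g) = ((-3 - 2*(-2))*W)*g + W = ((-3 + 4)*W)*g + W = (1*W)*g + W = W*g + W = W + W*g)
455749 - 199*(o(-18, -8) - 4*(-3)*(-4)) = 455749 - 199*(-18*(1 - 8) - 4*(-3)*(-4)) = 455749 - 199*(-18*(-7) + 12*(-4)) = 455749 - 199*(126 - 48) = 455749 - 199*78 = 455749 - 15522 = 440227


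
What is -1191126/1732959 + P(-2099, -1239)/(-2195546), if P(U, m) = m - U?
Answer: -436110378256/634131866769 ≈ -0.68773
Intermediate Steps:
-1191126/1732959 + P(-2099, -1239)/(-2195546) = -1191126/1732959 + (-1239 - 1*(-2099))/(-2195546) = -1191126*1/1732959 + (-1239 + 2099)*(-1/2195546) = -397042/577653 + 860*(-1/2195546) = -397042/577653 - 430/1097773 = -436110378256/634131866769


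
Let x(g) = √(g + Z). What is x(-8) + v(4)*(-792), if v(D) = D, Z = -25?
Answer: -3168 + I*√33 ≈ -3168.0 + 5.7446*I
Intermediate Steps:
x(g) = √(-25 + g) (x(g) = √(g - 25) = √(-25 + g))
x(-8) + v(4)*(-792) = √(-25 - 8) + 4*(-792) = √(-33) - 3168 = I*√33 - 3168 = -3168 + I*√33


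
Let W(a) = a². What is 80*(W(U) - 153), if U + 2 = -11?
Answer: 1280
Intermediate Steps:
U = -13 (U = -2 - 11 = -13)
80*(W(U) - 153) = 80*((-13)² - 153) = 80*(169 - 153) = 80*16 = 1280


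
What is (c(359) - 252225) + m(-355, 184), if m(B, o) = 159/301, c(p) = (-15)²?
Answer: -75851841/301 ≈ -2.5200e+5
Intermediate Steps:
c(p) = 225
m(B, o) = 159/301 (m(B, o) = 159*(1/301) = 159/301)
(c(359) - 252225) + m(-355, 184) = (225 - 252225) + 159/301 = -252000 + 159/301 = -75851841/301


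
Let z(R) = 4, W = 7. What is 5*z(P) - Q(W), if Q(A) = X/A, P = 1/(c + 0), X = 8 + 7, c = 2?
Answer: 125/7 ≈ 17.857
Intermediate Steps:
X = 15
P = 1/2 (P = 1/(2 + 0) = 1/2 ≈ 0.50000)
Q(A) = 15/A
5*z(P) - Q(W) = 5*4 - 15/7 = 20 - 15/7 = 125/7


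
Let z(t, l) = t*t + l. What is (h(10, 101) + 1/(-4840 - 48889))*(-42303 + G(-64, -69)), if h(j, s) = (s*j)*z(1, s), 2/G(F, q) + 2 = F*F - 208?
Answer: -454961100421955512/104395447 ≈ -4.3581e+9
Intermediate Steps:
z(t, l) = l + t² (z(t, l) = t² + l = l + t²)
G(F, q) = 2/(-210 + F²) (G(F, q) = 2/(-2 + (F*F - 208)) = 2/(-2 + (F² - 208)) = 2/(-2 + (-208 + F²)) = 2/(-210 + F²))
h(j, s) = j*s*(1 + s) (h(j, s) = (s*j)*(s + 1²) = (j*s)*(s + 1) = (j*s)*(1 + s) = j*s*(1 + s))
(h(10, 101) + 1/(-4840 - 48889))*(-42303 + G(-64, -69)) = (10*101*(1 + 101) + 1/(-4840 - 48889))*(-42303 + 2/(-210 + (-64)²)) = (10*101*102 + 1/(-53729))*(-42303 + 2/(-210 + 4096)) = (103020 - 1/53729)*(-42303 + 2/3886) = 5535161579*(-42303 + 2*(1/3886))/53729 = 5535161579*(-42303 + 1/1943)/53729 = (5535161579/53729)*(-82194728/1943) = -454961100421955512/104395447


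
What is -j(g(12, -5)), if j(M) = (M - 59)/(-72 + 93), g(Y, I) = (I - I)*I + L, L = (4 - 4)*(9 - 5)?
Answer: 59/21 ≈ 2.8095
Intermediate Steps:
L = 0 (L = 0*4 = 0)
g(Y, I) = 0 (g(Y, I) = (I - I)*I + 0 = 0*I + 0 = 0 + 0 = 0)
j(M) = -59/21 + M/21 (j(M) = (-59 + M)/21 = (-59 + M)*(1/21) = -59/21 + M/21)
-j(g(12, -5)) = -(-59/21 + (1/21)*0) = -(-59/21 + 0) = -1*(-59/21) = 59/21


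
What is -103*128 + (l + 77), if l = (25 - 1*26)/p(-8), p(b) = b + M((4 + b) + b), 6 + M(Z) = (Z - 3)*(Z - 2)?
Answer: -2568973/196 ≈ -13107.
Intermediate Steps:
M(Z) = -6 + (-3 + Z)*(-2 + Z) (M(Z) = -6 + (Z - 3)*(Z - 2) = -6 + (-3 + Z)*(-2 + Z))
p(b) = b + (-1 + 2*b)*(4 + 2*b) (p(b) = b + ((4 + b) + b)*(-5 + ((4 + b) + b)) = b + (4 + 2*b)*(-5 + (4 + 2*b)) = b + (4 + 2*b)*(-1 + 2*b) = b + (-1 + 2*b)*(4 + 2*b))
l = -1/196 (l = (25 - 1*26)/(-4 + 4*(-8)² + 7*(-8)) = (25 - 26)/(-4 + 4*64 - 56) = -1/(-4 + 256 - 56) = -1/196 ≈ -0.0051020)
-103*128 + (l + 77) = -103*128 + (-1/196 + 77) = -13184 + 15091/196 = -2568973/196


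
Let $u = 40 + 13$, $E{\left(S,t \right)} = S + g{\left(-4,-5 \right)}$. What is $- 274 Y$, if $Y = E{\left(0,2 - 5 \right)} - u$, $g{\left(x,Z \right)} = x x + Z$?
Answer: $11508$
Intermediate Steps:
$g{\left(x,Z \right)} = Z + x^{2}$ ($g{\left(x,Z \right)} = x^{2} + Z = Z + x^{2}$)
$E{\left(S,t \right)} = 11 + S$ ($E{\left(S,t \right)} = S - \left(5 - \left(-4\right)^{2}\right) = S + \left(-5 + 16\right) = S + 11 = 11 + S$)
$u = 53$
$Y = -42$ ($Y = \left(11 + 0\right) - 53 = 11 - 53 = -42$)
$- 274 Y = \left(-274\right) \left(-42\right) = 11508$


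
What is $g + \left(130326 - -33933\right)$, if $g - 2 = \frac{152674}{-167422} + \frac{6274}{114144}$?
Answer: $\frac{784761735028255}{4777554192} \approx 1.6426 \cdot 10^{5}$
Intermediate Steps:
$g = \frac{5461004527}{4777554192}$ ($g = 2 + \left(\frac{152674}{-167422} + \frac{6274}{114144}\right) = 2 + \left(152674 \left(- \frac{1}{167422}\right) + 6274 \cdot \frac{1}{114144}\right) = 2 + \left(- \frac{76337}{83711} + \frac{3137}{57072}\right) = 2 - \frac{4094103857}{4777554192} = \frac{5461004527}{4777554192} \approx 1.1431$)
$g + \left(130326 - -33933\right) = \frac{5461004527}{4777554192} + \left(130326 - -33933\right) = \frac{5461004527}{4777554192} + \left(130326 + \left(-14021 + 47954\right)\right) = \frac{5461004527}{4777554192} + \left(130326 + 33933\right) = \frac{5461004527}{4777554192} + 164259 = \frac{784761735028255}{4777554192}$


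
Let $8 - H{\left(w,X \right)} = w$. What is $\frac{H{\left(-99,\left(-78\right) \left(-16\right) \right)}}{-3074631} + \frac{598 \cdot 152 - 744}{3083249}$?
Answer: $\frac{276854226269}{9479852956119} \approx 0.029204$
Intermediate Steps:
$H{\left(w,X \right)} = 8 - w$
$\frac{H{\left(-99,\left(-78\right) \left(-16\right) \right)}}{-3074631} + \frac{598 \cdot 152 - 744}{3083249} = \frac{8 - -99}{-3074631} + \frac{598 \cdot 152 - 744}{3083249} = \left(8 + 99\right) \left(- \frac{1}{3074631}\right) + \left(90896 - 744\right) \frac{1}{3083249} = 107 \left(- \frac{1}{3074631}\right) + 90152 \cdot \frac{1}{3083249} = - \frac{107}{3074631} + \frac{90152}{3083249} = \frac{276854226269}{9479852956119}$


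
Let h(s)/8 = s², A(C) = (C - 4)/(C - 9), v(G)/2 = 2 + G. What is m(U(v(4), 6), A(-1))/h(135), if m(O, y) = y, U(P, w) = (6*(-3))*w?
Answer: 1/291600 ≈ 3.4294e-6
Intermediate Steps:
v(G) = 4 + 2*G (v(G) = 2*(2 + G) = 4 + 2*G)
U(P, w) = -18*w
A(C) = (-4 + C)/(-9 + C)
h(s) = 8*s²
m(U(v(4), 6), A(-1))/h(135) = ((-4 - 1)/(-9 - 1))/((8*135²)) = (-5/(-10))/((8*18225)) = -⅒*(-5)/145800 = (½)*(1/145800) = 1/291600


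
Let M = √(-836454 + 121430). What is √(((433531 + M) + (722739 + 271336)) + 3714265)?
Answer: √(5141871 + 4*I*√44689) ≈ 2267.6 + 0.19*I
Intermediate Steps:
M = 4*I*√44689 (M = √(-715024) = 4*I*√44689 ≈ 845.59*I)
√(((433531 + M) + (722739 + 271336)) + 3714265) = √(((433531 + 4*I*√44689) + (722739 + 271336)) + 3714265) = √(((433531 + 4*I*√44689) + 994075) + 3714265) = √((1427606 + 4*I*√44689) + 3714265) = √(5141871 + 4*I*√44689)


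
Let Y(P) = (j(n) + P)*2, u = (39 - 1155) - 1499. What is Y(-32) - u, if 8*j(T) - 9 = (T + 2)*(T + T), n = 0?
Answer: 10213/4 ≈ 2553.3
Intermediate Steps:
j(T) = 9/8 + T*(2 + T)/4 (j(T) = 9/8 + ((T + 2)*(T + T))/8 = 9/8 + ((2 + T)*(2*T))/8 = 9/8 + (2*T*(2 + T))/8 = 9/8 + T*(2 + T)/4)
u = -2615 (u = -1116 - 1499 = -2615)
Y(P) = 9/4 + 2*P (Y(P) = ((9/8 + (½)*0 + (¼)*0²) + P)*2 = ((9/8 + 0 + (¼)*0) + P)*2 = ((9/8 + 0 + 0) + P)*2 = (9/8 + P)*2 = 9/4 + 2*P)
Y(-32) - u = (9/4 + 2*(-32)) - 1*(-2615) = (9/4 - 64) + 2615 = -247/4 + 2615 = 10213/4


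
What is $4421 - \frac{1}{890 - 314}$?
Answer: $\frac{2546495}{576} \approx 4421.0$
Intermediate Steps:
$4421 - \frac{1}{890 - 314} = 4421 - \frac{1}{576} = \frac{2546495}{576}$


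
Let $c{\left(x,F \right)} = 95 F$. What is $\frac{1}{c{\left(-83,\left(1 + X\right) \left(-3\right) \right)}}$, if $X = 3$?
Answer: $- \frac{1}{1140} \approx -0.00087719$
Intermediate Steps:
$\frac{1}{c{\left(-83,\left(1 + X\right) \left(-3\right) \right)}} = \frac{1}{95 \left(1 + 3\right) \left(-3\right)} = \frac{1}{95 \cdot 4 \left(-3\right)} = \frac{1}{95 \left(-12\right)} = \frac{1}{-1140} = - \frac{1}{1140}$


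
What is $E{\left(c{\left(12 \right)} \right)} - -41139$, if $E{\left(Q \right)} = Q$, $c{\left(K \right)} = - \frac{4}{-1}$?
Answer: $41143$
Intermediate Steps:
$c{\left(K \right)} = 4$ ($c{\left(K \right)} = \left(-4\right) \left(-1\right) = 4$)
$E{\left(c{\left(12 \right)} \right)} - -41139 = 4 - -41139 = 4 + 41139 = 41143$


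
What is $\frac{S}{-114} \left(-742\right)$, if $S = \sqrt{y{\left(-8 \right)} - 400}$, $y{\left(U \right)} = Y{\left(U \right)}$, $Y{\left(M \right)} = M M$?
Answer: $\frac{1484 i \sqrt{21}}{57} \approx 119.31 i$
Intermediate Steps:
$Y{\left(M \right)} = M^{2}$
$y{\left(U \right)} = U^{2}$
$S = 4 i \sqrt{21}$ ($S = \sqrt{\left(-8\right)^{2} - 400} = \sqrt{64 - 400} = \sqrt{-336} = 4 i \sqrt{21} \approx 18.33 i$)
$\frac{S}{-114} \left(-742\right) = \frac{4 i \sqrt{21}}{-114} \left(-742\right) = 4 i \sqrt{21} \left(- \frac{1}{114}\right) \left(-742\right) = - \frac{2 i \sqrt{21}}{57} \left(-742\right) = \frac{1484 i \sqrt{21}}{57}$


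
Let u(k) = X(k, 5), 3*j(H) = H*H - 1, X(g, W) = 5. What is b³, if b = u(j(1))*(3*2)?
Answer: 27000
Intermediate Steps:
j(H) = -⅓ + H²/3 (j(H) = (H*H - 1)/3 = (H² - 1)/3 = (-1 + H²)/3 = -⅓ + H²/3)
u(k) = 5
b = 30 (b = 5*(3*2) = 5*6 = 30)
b³ = 30³ = 27000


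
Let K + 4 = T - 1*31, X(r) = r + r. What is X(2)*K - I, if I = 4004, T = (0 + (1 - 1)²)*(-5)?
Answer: -4144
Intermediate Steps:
X(r) = 2*r
T = 0 (T = (0 + 0²)*(-5) = (0 + 0)*(-5) = 0*(-5) = 0)
K = -35 (K = -4 + (0 - 1*31) = -4 + (0 - 31) = -4 - 31 = -35)
X(2)*K - I = (2*2)*(-35) - 1*4004 = 4*(-35) - 4004 = -140 - 4004 = -4144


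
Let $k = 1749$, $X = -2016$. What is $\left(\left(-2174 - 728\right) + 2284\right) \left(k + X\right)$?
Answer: $165006$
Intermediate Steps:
$\left(\left(-2174 - 728\right) + 2284\right) \left(k + X\right) = \left(\left(-2174 - 728\right) + 2284\right) \left(1749 - 2016\right) = \left(\left(-2174 - 728\right) + 2284\right) \left(-267\right) = \left(-2902 + 2284\right) \left(-267\right) = \left(-618\right) \left(-267\right) = 165006$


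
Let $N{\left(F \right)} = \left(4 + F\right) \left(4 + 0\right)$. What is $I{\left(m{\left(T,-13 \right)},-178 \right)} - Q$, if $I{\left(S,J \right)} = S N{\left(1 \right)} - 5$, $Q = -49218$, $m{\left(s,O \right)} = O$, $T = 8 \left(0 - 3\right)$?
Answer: $48953$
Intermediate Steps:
$N{\left(F \right)} = 16 + 4 F$ ($N{\left(F \right)} = \left(4 + F\right) 4 = 16 + 4 F$)
$T = -24$ ($T = 8 \left(-3\right) = -24$)
$I{\left(S,J \right)} = -5 + 20 S$ ($I{\left(S,J \right)} = S \left(16 + 4 \cdot 1\right) - 5 = S \left(16 + 4\right) - 5 = S 20 - 5 = 20 S - 5 = -5 + 20 S$)
$I{\left(m{\left(T,-13 \right)},-178 \right)} - Q = \left(-5 + 20 \left(-13\right)\right) - -49218 = \left(-5 - 260\right) + 49218 = -265 + 49218 = 48953$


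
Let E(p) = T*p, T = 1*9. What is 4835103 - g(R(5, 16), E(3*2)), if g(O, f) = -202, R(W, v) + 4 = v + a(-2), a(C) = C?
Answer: 4835305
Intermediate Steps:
R(W, v) = -6 + v (R(W, v) = -4 + (v - 2) = -4 + (-2 + v) = -6 + v)
T = 9
E(p) = 9*p
4835103 - g(R(5, 16), E(3*2)) = 4835103 - 1*(-202) = 4835103 + 202 = 4835305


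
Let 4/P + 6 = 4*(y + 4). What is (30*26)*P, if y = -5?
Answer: -312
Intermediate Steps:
P = -⅖ (P = 4/(-6 + 4*(-5 + 4)) = 4/(-6 + 4*(-1)) = 4/(-6 - 4) = 4/(-10) = 4*(-⅒) = -⅖ ≈ -0.40000)
(30*26)*P = (30*26)*(-⅖) = 780*(-⅖) = -312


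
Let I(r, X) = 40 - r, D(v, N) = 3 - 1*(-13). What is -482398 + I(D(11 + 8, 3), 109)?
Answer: -482374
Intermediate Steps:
D(v, N) = 16 (D(v, N) = 3 + 13 = 16)
-482398 + I(D(11 + 8, 3), 109) = -482398 + (40 - 1*16) = -482398 + (40 - 16) = -482398 + 24 = -482374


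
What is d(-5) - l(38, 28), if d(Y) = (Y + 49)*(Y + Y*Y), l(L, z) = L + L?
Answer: 804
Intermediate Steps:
l(L, z) = 2*L
d(Y) = (49 + Y)*(Y + Y**2)
d(-5) - l(38, 28) = -5*(49 + (-5)**2 + 50*(-5)) - 2*38 = -5*(49 + 25 - 250) - 1*76 = -5*(-176) - 76 = 880 - 76 = 804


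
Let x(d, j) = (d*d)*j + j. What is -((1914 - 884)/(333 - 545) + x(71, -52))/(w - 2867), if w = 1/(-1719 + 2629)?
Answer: -12645368645/138275357 ≈ -91.451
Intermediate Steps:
w = 1/910 ≈ 0.0010989
x(d, j) = j + j*d² (x(d, j) = d²*j + j = j*d² + j = j + j*d²)
-((1914 - 884)/(333 - 545) + x(71, -52))/(w - 2867) = -((1914 - 884)/(333 - 545) - 52*(1 + 71²))/(1/910 - 2867) = -(1030/(-212) - 52*(1 + 5041))/(-2608969/910) = -(1030*(-1/212) - 52*5042)*(-910)/2608969 = -(-515/106 - 262184)*(-910)/2608969 = -(-27792019)*(-910)/(106*2608969) = -1*12645368645/138275357 = -12645368645/138275357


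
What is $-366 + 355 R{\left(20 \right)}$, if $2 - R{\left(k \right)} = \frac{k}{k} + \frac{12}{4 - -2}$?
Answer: $-721$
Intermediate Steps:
$R{\left(k \right)} = -1$ ($R{\left(k \right)} = 2 - \left(\frac{k}{k} + \frac{12}{4 - -2}\right) = 2 - \left(1 + \frac{12}{4 + 2}\right) = 2 - \left(1 + \frac{12}{6}\right) = 2 - \left(1 + 12 \cdot \frac{1}{6}\right) = 2 - \left(1 + 2\right) = 2 - 3 = -1$)
$-366 + 355 R{\left(20 \right)} = -366 + 355 \left(-1\right) = -366 - 355 = -721$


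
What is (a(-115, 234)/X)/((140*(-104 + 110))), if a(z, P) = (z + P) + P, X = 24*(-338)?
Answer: -353/6814080 ≈ -5.1804e-5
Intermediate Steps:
X = -8112
a(z, P) = z + 2*P (a(z, P) = (P + z) + P = z + 2*P)
(a(-115, 234)/X)/((140*(-104 + 110))) = ((-115 + 2*234)/(-8112))/((140*(-104 + 110))) = ((-115 + 468)*(-1/8112))/((140*6)) = (353*(-1/8112))/840 = -353/8112*1/840 = -353/6814080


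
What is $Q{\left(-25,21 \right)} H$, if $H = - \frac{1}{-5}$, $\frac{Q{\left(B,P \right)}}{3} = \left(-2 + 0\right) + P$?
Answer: $\frac{57}{5} \approx 11.4$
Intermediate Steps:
$Q{\left(B,P \right)} = -6 + 3 P$ ($Q{\left(B,P \right)} = 3 \left(\left(-2 + 0\right) + P\right) = 3 \left(-2 + P\right) = -6 + 3 P$)
$H = \frac{1}{5}$ ($H = \left(-1\right) \left(- \frac{1}{5}\right) = \frac{1}{5} \approx 0.2$)
$Q{\left(-25,21 \right)} H = \left(-6 + 3 \cdot 21\right) \frac{1}{5} = \left(-6 + 63\right) \frac{1}{5} = 57 \cdot \frac{1}{5} = \frac{57}{5}$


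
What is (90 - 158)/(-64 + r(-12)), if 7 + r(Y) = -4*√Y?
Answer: 4828/5233 - 544*I*√3/5233 ≈ 0.92261 - 0.18006*I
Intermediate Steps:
r(Y) = -7 - 4*√Y
(90 - 158)/(-64 + r(-12)) = (90 - 158)/(-64 + (-7 - 8*I*√3)) = -68/(-64 + (-7 - 8*I*√3)) = -68/(-71 - 8*I*√3)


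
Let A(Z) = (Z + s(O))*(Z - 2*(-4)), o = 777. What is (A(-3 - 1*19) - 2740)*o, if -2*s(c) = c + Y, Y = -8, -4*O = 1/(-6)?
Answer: -15463595/8 ≈ -1.9330e+6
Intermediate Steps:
O = 1/24 (O = -¼/(-6) = -¼*(-⅙) = 1/24 ≈ 0.041667)
s(c) = 4 - c/2 (s(c) = -(c - 8)/2 = -(-8 + c)/2 = 4 - c/2)
A(Z) = (8 + Z)*(191/48 + Z) (A(Z) = (Z + (4 - ½*1/24))*(Z - 2*(-4)) = (Z + (4 - 1/48))*(Z + 8) = (Z + 191/48)*(8 + Z) = (191/48 + Z)*(8 + Z) = (8 + Z)*(191/48 + Z))
(A(-3 - 1*19) - 2740)*o = ((191/6 + (-3 - 1*19)² + 575*(-3 - 1*19)/48) - 2740)*777 = ((191/6 + (-3 - 19)² + 575*(-3 - 19)/48) - 2740)*777 = ((191/6 + (-22)² + (575/48)*(-22)) - 2740)*777 = ((191/6 + 484 - 6325/24) - 2740)*777 = (6055/24 - 2740)*777 = -59705/24*777 = -15463595/8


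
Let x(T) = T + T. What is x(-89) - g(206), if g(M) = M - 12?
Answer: -372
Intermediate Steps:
g(M) = -12 + M
x(T) = 2*T
x(-89) - g(206) = 2*(-89) - (-12 + 206) = -178 - 1*194 = -178 - 194 = -372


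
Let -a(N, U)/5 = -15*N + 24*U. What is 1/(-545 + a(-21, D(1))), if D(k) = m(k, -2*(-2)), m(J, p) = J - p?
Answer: -1/1760 ≈ -0.00056818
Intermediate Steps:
D(k) = -4 + k (D(k) = k - (-2)*(-2) = k - 1*4 = k - 4 = -4 + k)
a(N, U) = -120*U + 75*N (a(N, U) = -5*(-15*N + 24*U) = -120*U + 75*N)
1/(-545 + a(-21, D(1))) = 1/(-545 + (-120*(-4 + 1) + 75*(-21))) = 1/(-545 + (-120*(-3) - 1575)) = 1/(-545 + (360 - 1575)) = 1/(-545 - 1215) = 1/(-1760) = -1/1760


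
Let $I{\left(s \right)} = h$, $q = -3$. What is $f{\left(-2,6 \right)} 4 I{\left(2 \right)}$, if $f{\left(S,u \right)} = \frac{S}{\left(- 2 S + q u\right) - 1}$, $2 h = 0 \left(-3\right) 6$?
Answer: $0$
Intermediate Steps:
$h = 0$ ($h = \frac{0 \left(-3\right) 6}{2} = \frac{0 \cdot 6}{2} = \frac{1}{2} \cdot 0 = 0$)
$I{\left(s \right)} = 0$
$f{\left(S,u \right)} = \frac{S}{-1 - 3 u - 2 S}$ ($f{\left(S,u \right)} = \frac{S}{\left(- 2 S - 3 u\right) - 1} = \frac{S}{\left(- 3 u - 2 S\right) - 1} = \frac{S}{-1 - 3 u - 2 S}$)
$f{\left(-2,6 \right)} 4 I{\left(2 \right)} = \left(-1\right) \left(-2\right) \frac{1}{1 + 2 \left(-2\right) + 3 \cdot 6} \cdot 4 \cdot 0 = \left(-1\right) \left(-2\right) \frac{1}{1 - 4 + 18} \cdot 4 \cdot 0 = \left(-1\right) \left(-2\right) \frac{1}{15} \cdot 4 \cdot 0 = \frac{2}{15} \cdot 4 \cdot 0 = \frac{8}{15} \cdot 0 = 0$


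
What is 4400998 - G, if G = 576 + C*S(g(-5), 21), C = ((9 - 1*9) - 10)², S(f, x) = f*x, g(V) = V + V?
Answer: 4421422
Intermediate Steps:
g(V) = 2*V
C = 100 (C = ((9 - 9) - 10)² = (0 - 10)² = (-10)² = 100)
G = -20424 (G = 576 + 100*((2*(-5))*21) = 576 + 100*(-10*21) = 576 + 100*(-210) = 576 - 21000 = -20424)
4400998 - G = 4400998 - 1*(-20424) = 4400998 + 20424 = 4421422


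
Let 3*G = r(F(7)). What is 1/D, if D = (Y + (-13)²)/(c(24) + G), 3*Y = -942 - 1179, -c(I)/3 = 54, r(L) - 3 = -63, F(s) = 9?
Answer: 91/269 ≈ 0.33829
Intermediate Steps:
r(L) = -60 (r(L) = 3 - 63 = -60)
c(I) = -162 (c(I) = -3*54 = -162)
G = -20 (G = (⅓)*(-60) = -20)
Y = -707 (Y = (-942 - 1179)/3 = (⅓)*(-2121) = -707)
D = 269/91 (D = (-707 + (-13)²)/(-162 - 20) = (-707 + 169)/(-182) = -538*(-1/182) = 269/91 ≈ 2.9560)
1/D = 1/(269/91) = 91/269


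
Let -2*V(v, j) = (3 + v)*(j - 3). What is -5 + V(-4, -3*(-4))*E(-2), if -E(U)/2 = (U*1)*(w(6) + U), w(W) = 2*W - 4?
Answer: 103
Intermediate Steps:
w(W) = -4 + 2*W
V(v, j) = -(-3 + j)*(3 + v)/2 (V(v, j) = -(3 + v)*(j - 3)/2 = -(3 + v)*(-3 + j)/2 = -(-3 + j)*(3 + v)/2)
E(U) = -2*U*(8 + U) (E(U) = -2*U*1*((-4 + 2*6) + U) = -2*U*((-4 + 12) + U) = -2*U*(8 + U))
-5 + V(-4, -3*(-4))*E(-2) = -5 + (9/2 - (-9)*(-4)/2 + (3/2)*(-4) - ½*(-3*(-4))*(-4))*(-2*(-2)*(8 - 2)) = -5 + (9/2 - 3/2*12 - 6 - ½*12*(-4))*(-2*(-2)*6) = -5 + (9/2 - 18 - 6 + 24)*24 = -5 + (9/2)*24 = -5 + 108 = 103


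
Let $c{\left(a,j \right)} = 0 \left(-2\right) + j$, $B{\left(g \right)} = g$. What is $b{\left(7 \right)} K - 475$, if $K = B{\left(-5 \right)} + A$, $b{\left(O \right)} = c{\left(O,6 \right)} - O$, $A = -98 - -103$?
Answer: $-475$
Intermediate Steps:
$c{\left(a,j \right)} = j$ ($c{\left(a,j \right)} = 0 + j = j$)
$A = 5$ ($A = -98 + 103 = 5$)
$b{\left(O \right)} = 6 - O$
$K = 0$ ($K = -5 + 5 = 0$)
$b{\left(7 \right)} K - 475 = \left(6 - 7\right) 0 - 475 = \left(-1\right) 0 - 475 = 0 - 475 = -475$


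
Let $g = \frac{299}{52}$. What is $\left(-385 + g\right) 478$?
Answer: $- \frac{362563}{2} \approx -1.8128 \cdot 10^{5}$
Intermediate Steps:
$g = \frac{23}{4}$ ($g = 299 \cdot \frac{1}{52} = \frac{23}{4} \approx 5.75$)
$\left(-385 + g\right) 478 = \left(-385 + \frac{23}{4}\right) 478 = \left(- \frac{1517}{4}\right) 478 = - \frac{362563}{2}$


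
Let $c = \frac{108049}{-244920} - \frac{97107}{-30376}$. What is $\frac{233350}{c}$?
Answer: $\frac{13562903459625}{160166797} \approx 84680.0$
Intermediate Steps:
$c = \frac{320333594}{116245155}$ ($c = 108049 \left(- \frac{1}{244920}\right) - - \frac{97107}{30376} = - \frac{108049}{244920} + \frac{97107}{30376} = \frac{320333594}{116245155} \approx 2.7557$)
$\frac{233350}{c} = \frac{233350}{\frac{320333594}{116245155}} = 233350 \cdot \frac{116245155}{320333594} = \frac{13562903459625}{160166797}$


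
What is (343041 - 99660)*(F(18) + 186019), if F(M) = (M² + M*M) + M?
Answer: 45435581985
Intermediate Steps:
F(M) = M + 2*M² (F(M) = (M² + M²) + M = 2*M² + M = M + 2*M²)
(343041 - 99660)*(F(18) + 186019) = (343041 - 99660)*(18*(1 + 2*18) + 186019) = 243381*(18*(1 + 36) + 186019) = 243381*(18*37 + 186019) = 243381*(666 + 186019) = 243381*186685 = 45435581985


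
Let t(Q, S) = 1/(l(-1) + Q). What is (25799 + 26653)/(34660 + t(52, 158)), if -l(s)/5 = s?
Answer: 2989764/1975621 ≈ 1.5133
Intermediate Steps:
l(s) = -5*s
t(Q, S) = 1/(5 + Q) (t(Q, S) = 1/(-5*(-1) + Q) = 1/(5 + Q))
(25799 + 26653)/(34660 + t(52, 158)) = (25799 + 26653)/(34660 + 1/(5 + 52)) = 52452/(34660 + 1/57) = 52452/(1975621/57) = 52452*(57/1975621) = 2989764/1975621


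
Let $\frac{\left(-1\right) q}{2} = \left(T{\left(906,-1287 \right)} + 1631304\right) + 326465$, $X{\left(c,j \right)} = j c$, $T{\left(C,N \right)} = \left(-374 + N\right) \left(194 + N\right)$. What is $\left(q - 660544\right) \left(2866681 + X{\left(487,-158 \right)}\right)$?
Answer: $-22895433257580$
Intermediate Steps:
$X{\left(c,j \right)} = c j$
$q = -7546484$ ($q = - 2 \left(\left(\left(-72556 + \left(-1287\right)^{2} - -231660\right) + 1631304\right) + 326465\right) = - 2 \left(\left(\left(-72556 + 1656369 + 231660\right) + 1631304\right) + 326465\right) = - 2 \left(\left(1815473 + 1631304\right) + 326465\right) = - 2 \left(3446777 + 326465\right) = \left(-2\right) 3773242 = -7546484$)
$\left(q - 660544\right) \left(2866681 + X{\left(487,-158 \right)}\right) = \left(-7546484 - 660544\right) \left(2866681 + 487 \left(-158\right)\right) = - 8207028 \left(2866681 - 76946\right) = \left(-8207028\right) 2789735 = -22895433257580$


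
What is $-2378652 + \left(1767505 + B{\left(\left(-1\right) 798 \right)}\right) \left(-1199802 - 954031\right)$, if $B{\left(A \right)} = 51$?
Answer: $-3807022820800$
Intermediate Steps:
$-2378652 + \left(1767505 + B{\left(\left(-1\right) 798 \right)}\right) \left(-1199802 - 954031\right) = -2378652 + \left(1767505 + 51\right) \left(-1199802 - 954031\right) = -2378652 + 1767556 \left(-2153833\right) = -2378652 - 3807020442148 = -3807022820800$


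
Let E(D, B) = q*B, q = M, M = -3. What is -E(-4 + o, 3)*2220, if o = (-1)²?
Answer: 19980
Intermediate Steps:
o = 1
q = -3
E(D, B) = -3*B
-E(-4 + o, 3)*2220 = -(-3)*3*2220 = -1*(-9)*2220 = 9*2220 = 19980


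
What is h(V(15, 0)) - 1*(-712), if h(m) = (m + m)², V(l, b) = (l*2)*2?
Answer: 15112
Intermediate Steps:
V(l, b) = 4*l (V(l, b) = (2*l)*2 = 4*l)
h(m) = 4*m² (h(m) = (2*m)² = 4*m²)
h(V(15, 0)) - 1*(-712) = 4*(4*15)² - 1*(-712) = 4*60² + 712 = 4*3600 + 712 = 14400 + 712 = 15112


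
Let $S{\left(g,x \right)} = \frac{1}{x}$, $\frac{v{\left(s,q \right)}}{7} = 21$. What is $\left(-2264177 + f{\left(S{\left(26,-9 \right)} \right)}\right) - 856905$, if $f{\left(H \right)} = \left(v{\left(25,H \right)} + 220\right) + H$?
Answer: $- \frac{28086436}{9} \approx -3.1207 \cdot 10^{6}$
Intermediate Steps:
$v{\left(s,q \right)} = 147$ ($v{\left(s,q \right)} = 7 \cdot 21 = 147$)
$f{\left(H \right)} = 367 + H$ ($f{\left(H \right)} = \left(147 + 220\right) + H = 367 + H$)
$\left(-2264177 + f{\left(S{\left(26,-9 \right)} \right)}\right) - 856905 = \left(-2264177 + \left(367 + \frac{1}{-9}\right)\right) - 856905 = \left(-2264177 + \left(367 - \frac{1}{9}\right)\right) - 856905 = \left(-2264177 + \frac{3302}{9}\right) - 856905 = - \frac{20374291}{9} - 856905 = - \frac{28086436}{9}$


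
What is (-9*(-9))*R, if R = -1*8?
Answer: -648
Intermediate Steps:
R = -8
(-9*(-9))*R = -9*(-9)*(-8) = 81*(-8) = -648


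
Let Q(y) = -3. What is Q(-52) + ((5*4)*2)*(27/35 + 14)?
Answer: 4115/7 ≈ 587.86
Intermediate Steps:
Q(-52) + ((5*4)*2)*(27/35 + 14) = -3 + ((5*4)*2)*(27/35 + 14) = -3 + (20*2)*(27*(1/35) + 14) = -3 + 40*(27/35 + 14) = -3 + 40*(517/35) = -3 + 4136/7 = 4115/7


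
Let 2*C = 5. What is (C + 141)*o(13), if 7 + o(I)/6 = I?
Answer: 5166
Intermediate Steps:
C = 5/2 (C = (½)*5 = 5/2 ≈ 2.5000)
o(I) = -42 + 6*I
(C + 141)*o(13) = (5/2 + 141)*(-42 + 6*13) = 287*(-42 + 78)/2 = (287/2)*36 = 5166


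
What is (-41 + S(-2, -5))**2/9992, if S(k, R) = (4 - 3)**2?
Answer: 200/1249 ≈ 0.16013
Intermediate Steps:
S(k, R) = 1 (S(k, R) = 1**2 = 1)
(-41 + S(-2, -5))**2/9992 = (-41 + 1)**2/9992 = (-40)**2*(1/9992) = 1600*(1/9992) = 200/1249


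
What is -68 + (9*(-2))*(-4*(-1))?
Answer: -140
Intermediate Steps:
-68 + (9*(-2))*(-4*(-1)) = -68 - 18*4 = -68 - 72 = -140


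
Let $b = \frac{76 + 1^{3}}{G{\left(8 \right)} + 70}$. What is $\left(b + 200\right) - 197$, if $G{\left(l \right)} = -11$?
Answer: $\frac{254}{59} \approx 4.3051$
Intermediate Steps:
$b = \frac{77}{59}$ ($b = \frac{76 + 1^{3}}{-11 + 70} = \frac{76 + 1}{59} = 77 \cdot \frac{1}{59} = \frac{77}{59} \approx 1.3051$)
$\left(b + 200\right) - 197 = \left(\frac{77}{59} + 200\right) - 197 = \frac{11877}{59} - 197 = \frac{254}{59}$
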